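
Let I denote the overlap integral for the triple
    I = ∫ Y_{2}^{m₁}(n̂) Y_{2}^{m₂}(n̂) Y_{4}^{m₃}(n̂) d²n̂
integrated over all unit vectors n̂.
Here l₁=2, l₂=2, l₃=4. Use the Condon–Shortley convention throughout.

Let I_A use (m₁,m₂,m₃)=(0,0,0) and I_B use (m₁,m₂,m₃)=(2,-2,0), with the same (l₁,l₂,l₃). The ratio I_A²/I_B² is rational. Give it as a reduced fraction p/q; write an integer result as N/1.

Shared (l₁,l₂,l₃)=(2,2,4): N and (l;000)² cancel in I_A²/I_B².
A: Δ = 0!·4!·4!/9! = 1/630; Racah Σ t=0..0: t=0:+1/16 = 1/16; ⇒ 3j(2 2 4; 0 0 0)² = 2/35, sgn +1
B: Δ = 0!·4!·4!/9! = 1/630; Racah Σ t=0..0: t=0:+1/576 = 1/576; ⇒ 3j(2 2 4; 2 -2 0)² = 1/630, sgn +1
I_A²/I_B² = (2/35)/(1/630) = 36/1

36/1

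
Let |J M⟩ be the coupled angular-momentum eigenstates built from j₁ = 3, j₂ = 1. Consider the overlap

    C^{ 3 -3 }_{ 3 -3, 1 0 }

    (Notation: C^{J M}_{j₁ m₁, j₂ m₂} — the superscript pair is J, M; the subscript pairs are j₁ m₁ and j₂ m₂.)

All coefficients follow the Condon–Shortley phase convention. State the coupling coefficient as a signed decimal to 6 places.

j₁+j₂−J=1  J+j₁−j₂=5  J−j₁+j₂=1  j₁+j₂+J+1=8
(j₁±m₁, j₂±m₂, J±M) = (0,6,1,1,0,6)
P² = 10800
sum k=1..1:
  [1] −1/120 = -1/120
S = -1/120
C² = P²·S² = 3/4 ; C = -0.866025

-0.866025  (= −√(3/4))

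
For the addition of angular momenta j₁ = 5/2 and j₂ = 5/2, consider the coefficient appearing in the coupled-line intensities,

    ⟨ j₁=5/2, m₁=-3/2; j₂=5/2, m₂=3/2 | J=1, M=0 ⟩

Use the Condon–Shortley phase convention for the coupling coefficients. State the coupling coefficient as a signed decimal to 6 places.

-0.358569  (= −√(9/70))

triangle: 4!·1!·1!/7! = 24/5040
(j±m)!: 1!·4!·4!·1!·1!·1! = 576
prefactor² = (2J+1)·Δ·N² = 288/35
  k=3: −1/(3!·1!·1!·1!·0!·0!) = -1/6
  k=4: +1/(4!·0!·0!·0!·1!·1!) = 1/24
Σ = -1/8  ⇒  CG² = 288/35·(-1/8)² = 9/70
CG = −√(9/70) = -0.358569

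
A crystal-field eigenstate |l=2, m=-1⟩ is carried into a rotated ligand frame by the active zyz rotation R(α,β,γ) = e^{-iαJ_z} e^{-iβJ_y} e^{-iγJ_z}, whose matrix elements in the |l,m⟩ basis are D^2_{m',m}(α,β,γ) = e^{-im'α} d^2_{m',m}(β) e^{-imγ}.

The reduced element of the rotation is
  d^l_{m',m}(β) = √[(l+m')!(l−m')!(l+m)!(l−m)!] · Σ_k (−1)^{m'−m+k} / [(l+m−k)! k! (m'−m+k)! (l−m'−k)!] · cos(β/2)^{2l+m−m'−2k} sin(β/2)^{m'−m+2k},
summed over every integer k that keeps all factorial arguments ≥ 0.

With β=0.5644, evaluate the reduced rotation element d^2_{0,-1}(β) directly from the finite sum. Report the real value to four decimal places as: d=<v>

d^2_{0,-1}(β=0.5644) via the finite sum:
With c≡cos(β/2)=0.960445 and s≡sin(β/2)=0.278469, N=[2·2·1·6]^{1/2}=4.898979
Admissible k: 0..1 (factorial args all ≥0)
  k=0: (−1)^1·4.8990/(2)·0.9604^3·0.2785^1 = -0.604325
  k=1: (−1)^2·4.8990/(2)·0.9604^1·0.2785^3 = +0.050802
d^2_{0,-1}(0.5644) = -0.604325 +0.050802 = -0.553523

d=-0.5535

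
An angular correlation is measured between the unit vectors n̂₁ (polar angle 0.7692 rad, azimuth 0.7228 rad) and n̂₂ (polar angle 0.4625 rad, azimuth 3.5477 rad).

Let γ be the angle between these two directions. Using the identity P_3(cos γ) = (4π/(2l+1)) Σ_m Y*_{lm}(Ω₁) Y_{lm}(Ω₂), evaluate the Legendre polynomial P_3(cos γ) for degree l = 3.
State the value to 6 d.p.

-0.416680

Addition theorem: P_3(cos γ) = (4π/7) Σ_m Y*_{lm}(Ω₁) Y_{lm}(Ω₂), m = −3…3:
  m=-3: (-0.078999+0.116069i) × (-0.012794+0.034783i) = -0.003026-0.004233i  (running Σ = -0.003026-0.004233i)
  m=-2: (+0.044359+0.352460i) × (+0.125254-0.132159i) = +0.052137+0.038285i  (running Σ = +0.049110+0.034052i)
  m=-1: (+0.266527+0.235086i) × (-0.398019+0.171152i) = -0.146318-0.047952i  (running Σ = -0.097208-0.013900i)
  m=0: (-0.112346-0.000000i) × (+0.335502+0.000000i) = -0.037692-0.000000i  (running Σ = -0.134900-0.013900i)
  m=1: (-0.266527+0.235086i) × (+0.398019+0.171152i) = -0.146318+0.047952i  (running Σ = -0.281219+0.034052i)
  m=2: (+0.044359-0.352460i) × (+0.125254+0.132159i) = +0.052137-0.038285i  (running Σ = -0.229082-0.004233i)
  m=3: (+0.078999+0.116069i) × (+0.012794+0.034783i) = -0.003026+0.004233i  (running Σ = -0.232108+0.000000i)
Total Σ_m = -0.232108+0.000000i. Multiply by 1.795196: -0.416680+0.000000i. P_3(cos γ) = -0.416680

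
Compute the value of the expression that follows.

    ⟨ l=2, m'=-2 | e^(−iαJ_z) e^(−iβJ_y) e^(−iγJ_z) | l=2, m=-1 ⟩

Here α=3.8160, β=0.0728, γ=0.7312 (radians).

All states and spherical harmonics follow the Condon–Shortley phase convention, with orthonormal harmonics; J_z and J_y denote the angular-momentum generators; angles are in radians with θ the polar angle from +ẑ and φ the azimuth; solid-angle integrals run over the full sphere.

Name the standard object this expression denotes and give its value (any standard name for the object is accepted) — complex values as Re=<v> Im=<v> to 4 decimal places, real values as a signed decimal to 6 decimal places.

This is a Wigner D-matrix element — the rotation-matrix element ⟨l m'| R(α,β,γ) |l m⟩ in the angular-momentum basis.
Split into d^2_{-2,-1}(β=0.0728) × two z-phases.
c=cos(0.072800/2)=0.999338, s=sin(0.072800/2)=0.036392; N=√[1·24·1·6]=12.000000
Admissible k: 1..1 (factorial args all ≥0)
  k=1: (−1)^0·12.0000/(6)·0.9993^3·0.0364^1 = +0.072639
d^2_{-2,-1}(0.0728) = +0.072639
Phases: e^{-i·(-2)·3.8160}=+0.220163+0.975463i, e^{-i·(-1)·0.7312}=+0.744374+0.667763i ⇒ D=-0.035411+0.063423i

Wigner D-matrix element, Re=-0.0354 Im=0.0634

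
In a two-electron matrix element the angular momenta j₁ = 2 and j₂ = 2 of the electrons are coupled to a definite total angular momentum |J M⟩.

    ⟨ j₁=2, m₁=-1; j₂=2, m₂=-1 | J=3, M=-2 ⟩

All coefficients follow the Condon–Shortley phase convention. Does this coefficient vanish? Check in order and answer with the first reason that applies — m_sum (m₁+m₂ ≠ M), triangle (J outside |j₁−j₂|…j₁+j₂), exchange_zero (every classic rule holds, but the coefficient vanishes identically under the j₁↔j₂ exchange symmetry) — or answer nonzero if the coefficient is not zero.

exchange_zero

m-sum: m₁+m₂ = -1+(-1) = -2, M = -2  ✓
triangle: |j₁−j₂| = 0 ≤ J = 3 ≤ j₁+j₂ = 4  ✓
exchange: j₁=j₂ and m₁=m₂, and (−1)^(j₁+j₂−J) = (−1)^1 = −1 forces ⟨j₁m₁;j₂m₂|JM⟩ = −⟨j₂m₂;j₁m₁|JM⟩ = −⟨j₁m₁;j₂m₂|JM⟩ ⇒ the coefficient vanishes identically
Racah sum check: Σ_k collapses to 0 ⇒ CG = 0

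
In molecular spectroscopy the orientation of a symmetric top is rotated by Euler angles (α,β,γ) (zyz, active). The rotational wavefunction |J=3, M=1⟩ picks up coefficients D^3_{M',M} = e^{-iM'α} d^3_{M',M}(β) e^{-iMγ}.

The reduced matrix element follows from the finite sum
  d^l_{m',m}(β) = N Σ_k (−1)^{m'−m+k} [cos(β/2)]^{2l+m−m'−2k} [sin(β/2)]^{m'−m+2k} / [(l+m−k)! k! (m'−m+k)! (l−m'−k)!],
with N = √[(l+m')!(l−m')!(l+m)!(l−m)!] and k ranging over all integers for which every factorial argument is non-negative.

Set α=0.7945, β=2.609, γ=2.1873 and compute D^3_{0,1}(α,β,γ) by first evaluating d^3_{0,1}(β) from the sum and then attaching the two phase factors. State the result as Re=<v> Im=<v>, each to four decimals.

Re=-0.3446 Im=-0.4863

Split into d^3_{0,1}(β=2.6090) × two z-phases.
Half-angle: c=0.263160, s=0.964752. N=√(6·6·24·2)=41.569219
k: max(0,(1)−(0))=1 … min(3+(1),3−(0))=3
  k=1: (−1)^0·41.5692/(12)·0.2632^5·0.9648^1 = +0.004218
  k=2: (−1)^1·41.5692/(4)·0.2632^3·0.9648^3 = -0.170067
  k=3: (−1)^2·41.5692/(12)·0.2632^1·0.9648^5 = +0.761885
d^3_{0,1}(2.6090) = +0.004218 -0.170067 +0.761885 = +0.596036
Phases: e^{-i·(0)·0.7945}=+1.000000+0.000000i, e^{-i·(1)·2.1873}=-0.578186-0.815905i ⇒ D=-0.344620-0.486309i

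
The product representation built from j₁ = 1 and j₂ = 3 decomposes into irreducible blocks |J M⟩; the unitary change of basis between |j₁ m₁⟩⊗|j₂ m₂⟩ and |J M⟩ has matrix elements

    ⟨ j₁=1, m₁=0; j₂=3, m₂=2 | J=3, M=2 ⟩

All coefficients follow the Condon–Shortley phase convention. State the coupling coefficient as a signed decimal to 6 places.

-0.577350

j₁+j₂−J=1  J+j₁−j₂=1  J−j₁+j₂=5  j₁+j₂+J+1=8
(j₁±m₁, j₂±m₂, J±M) = (1,1,5,1,5,1)
P² = 300
sum k=0..1:
  [0] +1/120 = 1/120
  [1] −1/24 = -1/24
S = -1/30
C² = P²·S² = 1/3 ; C = -0.577350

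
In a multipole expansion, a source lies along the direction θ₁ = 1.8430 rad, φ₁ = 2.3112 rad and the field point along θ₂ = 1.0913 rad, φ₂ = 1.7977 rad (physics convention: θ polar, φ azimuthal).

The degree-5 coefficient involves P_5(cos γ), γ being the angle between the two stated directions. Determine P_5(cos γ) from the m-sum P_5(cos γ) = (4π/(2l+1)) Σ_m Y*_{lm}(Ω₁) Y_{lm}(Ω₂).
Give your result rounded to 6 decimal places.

Addition theorem: P_5(cos γ) = (4π/11) Σ_m Y*_{lm}(Ω₁) Y_{lm}(Ω₂), m = −5…5:
  [-5]  conj(Y_{5,-5})(Ω₁) = 0.20451 - 0.32590j ; Y_{5,-5}(Ω₂) = -0.23126 - 0.10782j ; Δ = -0.08244 + 0.05332j
  [-4]  conj(Y_{5,-4})(Ω₁) = 0.33413 - 0.06079j ; Y_{5,-4}(Ω₂) = 0.25829 - 0.33063j ; Δ = 0.06620 - 0.12618j
  [-3]  conj(Y_{5,-3})(Ω₁) = -0.08597 - 0.06541j ; Y_{5,-3}(Ω₂) = 0.13920 + 0.17188j ; Δ = -0.00072 - 0.02388j
  [-2]  conj(Y_{5,-2})(Ω₁) = -0.02975 - 0.32971j ; Y_{5,-2}(Ω₂) = 0.19998 - 0.09754j ; Δ = -0.03811 - 0.06303j
  [-1]  conj(Y_{5,-1})(Ω₁) = -0.02034 + 0.02226j ; Y_{5,-1}(Ω₂) = 0.06574 + 0.28474j ; Δ = -0.00768 - 0.00433j
  [+0]  conj(Y_{5,0})(Ω₁) = -0.32290 + 0.00000j ; Y_{5,0}(Ω₂) = 0.15947 + 0.00000j ; Δ = -0.05149 + 0.00000j
  [+1]  conj(Y_{5,1})(Ω₁) = 0.02034 + 0.02226j ; Y_{5,1}(Ω₂) = -0.06574 + 0.28474j ; Δ = -0.00768 + 0.00433j
  [+2]  conj(Y_{5,2})(Ω₁) = -0.02975 + 0.32971j ; Y_{5,2}(Ω₂) = 0.19998 + 0.09754j ; Δ = -0.03811 + 0.06303j
  [+3]  conj(Y_{5,3})(Ω₁) = 0.08597 - 0.06541j ; Y_{5,3}(Ω₂) = -0.13920 + 0.17188j ; Δ = -0.00072 + 0.02388j
  [+4]  conj(Y_{5,4})(Ω₁) = 0.33413 + 0.06079j ; Y_{5,4}(Ω₂) = 0.25829 + 0.33063j ; Δ = 0.06620 + 0.12618j
  [+5]  conj(Y_{5,5})(Ω₁) = -0.20451 - 0.32590j ; Y_{5,5}(Ω₂) = 0.23126 - 0.10782j ; Δ = -0.08244 - 0.05332j
Total Σ_m = -0.17697 + 0.00000j. Multiply by 1.142397: -0.20217 + 0.00000j. P_5(cos γ) = -0.202175

-0.202175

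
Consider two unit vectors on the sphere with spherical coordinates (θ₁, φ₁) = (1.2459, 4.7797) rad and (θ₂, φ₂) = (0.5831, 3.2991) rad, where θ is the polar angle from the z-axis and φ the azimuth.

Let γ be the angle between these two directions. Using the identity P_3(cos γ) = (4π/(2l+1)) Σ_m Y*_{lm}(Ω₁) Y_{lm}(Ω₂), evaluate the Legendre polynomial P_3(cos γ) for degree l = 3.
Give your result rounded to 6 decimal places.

-0.393195

Term-by-term m-sum for l=3 (normalisation 4π/7 = 1.795196):
  m=-3: (-0.07122 + 0.34789j) × (-0.06202 + 0.03170j) = -0.00661 - 0.02383j  (running Σ = -0.00661 - 0.02383j)
  m=-2: (-0.29034 - 0.03932j) × (0.24592 - 0.08014j) = -0.07455 + 0.01360j  (running Σ = -0.08116 - 0.01024j)
  m=-1: (-0.01010 + 0.14989j) × (-0.43657 + 0.06934j) = -0.00598 - 0.06614j  (running Σ = -0.08714 - 0.07638j)
  m=0: (-0.29668 + 0.00000j) × (0.15081 + 0.00000j) = -0.04474 + 0.00000j  (running Σ = -0.13188 - 0.07638j)
  m=1: (0.01010 + 0.14989j) × (0.43657 + 0.06934j) = -0.00598 + 0.06614j  (running Σ = -0.13787 - 0.01024j)
  m=2: (-0.29034 + 0.03932j) × (0.24592 + 0.08014j) = -0.07455 - 0.01360j  (running Σ = -0.21242 - 0.02383j)
  m=3: (0.07122 + 0.34789j) × (0.06202 + 0.03170j) = -0.00661 + 0.02383j  (running Σ = -0.21903 + 0.00000j)
Accumulated sum -0.21903 + 0.00000j; after 4π/(2l+1) scaling, -0.39319 + 0.00000j ⇒ P_3 = -0.393195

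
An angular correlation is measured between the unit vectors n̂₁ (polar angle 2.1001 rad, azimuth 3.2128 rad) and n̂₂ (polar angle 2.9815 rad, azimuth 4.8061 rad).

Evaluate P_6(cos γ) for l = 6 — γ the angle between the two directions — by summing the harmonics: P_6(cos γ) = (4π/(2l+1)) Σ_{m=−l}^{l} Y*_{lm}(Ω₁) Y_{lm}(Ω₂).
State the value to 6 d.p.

Term-by-term m-sum for l=6 (normalisation 4π/13 = 0.966644):
  [-6]  conj(Y_{6,-6})(Ω₁) = 0.18183 + 0.08278j ; Y_{6,-6}(Ω₂) = -0.00001 + 0.00000j ; Δ = -0.00000 + 0.00000j
  [-5]  conj(Y_{6,-5})(Ω₁) = 0.37947 + 0.14112j ; Y_{6,-5}(Ω₂) = -0.00008 - 0.00015j ; Δ = -0.00001 - 0.00007j
  [-4]  conj(Y_{6,-4})(Ω₁) = 0.34298 + 0.10042j ; Y_{6,-4}(Ω₂) = 0.00208 - 0.00082j ; Δ = 0.00080 - 0.00007j
  [-3]  conj(Y_{6,-3})(Ω₁) = -0.04041 - 0.00877j ; Y_{6,-3}(Ω₂) = 0.00558 + 0.01932j ; Δ = -0.00006 - 0.00083j
  [-2]  conj(Y_{6,-2})(Ω₁) = -0.34688 - 0.04974j ; Y_{6,-2}(Ω₂) = -0.12036 + 0.02283j ; Δ = 0.04289 - 0.00193j
  [-1]  conj(Y_{6,-1})(Ω₁) = -0.09020 - 0.00643j ; Y_{6,-1}(Ω₂) = -0.04311 - 0.45871j ; Δ = 0.00094 + 0.04165j
  [+0]  conj(Y_{6,0})(Ω₁) = 0.32566 + 0.00000j ; Y_{6,0}(Ω₂) = 0.76100 + 0.00000j ; Δ = 0.24782 + 0.00000j
  [+1]  conj(Y_{6,1})(Ω₁) = 0.09020 - 0.00643j ; Y_{6,1}(Ω₂) = 0.04311 - 0.45871j ; Δ = 0.00094 - 0.04165j
  [+2]  conj(Y_{6,2})(Ω₁) = -0.34688 + 0.04974j ; Y_{6,2}(Ω₂) = -0.12036 - 0.02283j ; Δ = 0.04289 + 0.00193j
  [+3]  conj(Y_{6,3})(Ω₁) = 0.04041 - 0.00877j ; Y_{6,3}(Ω₂) = -0.00558 + 0.01932j ; Δ = -0.00006 + 0.00083j
  [+4]  conj(Y_{6,4})(Ω₁) = 0.34298 - 0.10042j ; Y_{6,4}(Ω₂) = 0.00208 + 0.00082j ; Δ = 0.00080 + 0.00007j
  [+5]  conj(Y_{6,5})(Ω₁) = -0.37947 + 0.14112j ; Y_{6,5}(Ω₂) = 0.00008 - 0.00015j ; Δ = -0.00001 + 0.00007j
  [+6]  conj(Y_{6,6})(Ω₁) = 0.18183 - 0.08278j ; Y_{6,6}(Ω₂) = -0.00001 - 0.00000j ; Δ = -0.00000 - 0.00000j
Σ over m = 0.33693 + 0.00000j; ×(4π/13) → 0.32569 + 0.00000j. Real part: 0.325694

0.325694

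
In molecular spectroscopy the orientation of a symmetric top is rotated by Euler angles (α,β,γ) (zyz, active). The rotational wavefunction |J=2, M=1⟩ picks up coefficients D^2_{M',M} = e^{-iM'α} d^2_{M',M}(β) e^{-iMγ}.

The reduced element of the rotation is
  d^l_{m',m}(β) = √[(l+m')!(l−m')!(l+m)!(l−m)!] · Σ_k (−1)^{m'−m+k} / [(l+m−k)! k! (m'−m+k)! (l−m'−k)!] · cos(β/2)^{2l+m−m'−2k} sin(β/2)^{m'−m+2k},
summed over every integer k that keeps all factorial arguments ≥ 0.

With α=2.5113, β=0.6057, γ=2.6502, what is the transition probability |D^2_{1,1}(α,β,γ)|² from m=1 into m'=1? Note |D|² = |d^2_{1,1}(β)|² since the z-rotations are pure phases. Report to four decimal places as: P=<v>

P=0.3445

D^2_{1,1}(2.5113,0.6057,2.6502) = e^{-i·1·2.5113}·d^2_{1,1}(0.6057)·e^{-i·1·2.6502}. Compute d first:
With c≡cos(β/2)=0.954490 and s≡sin(β/2)=0.298242, N=[6·1·6·1]^{1/2}=6.000000
Admissible k: 0..1 (factorial args all ≥0)
  k=0: (−1)^0·6.0000/(6)·0.9545^4·0.2982^0 = +0.830016
  k=1: (−1)^1·6.0000/(2)·0.9545^2·0.2982^2 = -0.243109
d^2_{1,1}(0.6057) = +0.830016 -0.243109 = +0.586906
|D^2_{1,1}|² = |d^2_{1,1}(β)|² = (+0.586906)² = 0.344459 (the z-rotation phases have unit modulus)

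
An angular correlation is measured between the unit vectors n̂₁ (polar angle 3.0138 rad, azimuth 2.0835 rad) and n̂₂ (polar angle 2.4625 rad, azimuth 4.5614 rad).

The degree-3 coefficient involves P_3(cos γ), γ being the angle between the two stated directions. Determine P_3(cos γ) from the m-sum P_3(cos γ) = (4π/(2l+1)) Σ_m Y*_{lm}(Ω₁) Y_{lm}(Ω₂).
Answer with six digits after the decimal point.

Term-by-term m-sum for l=3 (normalisation 4π/7 = 1.795196):
  term(m=-3) = (0.000036, -0.000082)   from Y*(Ω₁)=(0.000863, -0.000028), Y(Ω₂)=(0.045242, -0.092953)
  term(m=-2) = (0.001245, 0.005013)   from Y*(Ω₁)=(0.008541, 0.014075), Y(Ω₂)=(0.299525, 0.093304)
  term(m=-1) = (-0.052327, -0.040922)   from Y*(Ω₁)=(-0.079175, 0.140653), Y(Ω₂)=(-0.061905, 0.406877)
  term(m=+0) = (0.005678, 0.000000)   from Y*(Ω₁)=(-0.710208, -0.000000), Y(Ω₂)=(-0.007995, 0.000000)
  term(m=+1) = (-0.052327, 0.040922)   from Y*(Ω₁)=(0.079175, 0.140653), Y(Ω₂)=(0.061905, 0.406877)
  term(m=+2) = (0.001245, -0.005013)   from Y*(Ω₁)=(0.008541, -0.014075), Y(Ω₂)=(0.299525, -0.093304)
  term(m=+3) = (0.000036, 0.000082)   from Y*(Ω₁)=(-0.000863, -0.000028), Y(Ω₂)=(-0.045242, -0.092953)
Total Σ_m = (-0.096413, 0.000000). Multiply by 1.795196: (-0.173081, 0.000000). P_3(cos γ) = -0.173081

-0.173081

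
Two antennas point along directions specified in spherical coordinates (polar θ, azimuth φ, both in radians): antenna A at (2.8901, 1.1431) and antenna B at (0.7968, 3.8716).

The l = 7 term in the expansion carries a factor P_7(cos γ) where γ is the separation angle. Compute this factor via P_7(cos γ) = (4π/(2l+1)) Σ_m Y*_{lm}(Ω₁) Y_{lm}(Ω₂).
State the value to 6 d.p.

Expand P_7 via completeness: Σ_{m} conj(Y_{7,m}) at Ω₁ times Y_{7,m} at Ω₂ —
  m=-7: (-0.000004+0.000029i) × (-0.018522-0.044095i) = +0.000001-0.000000i  (running Σ = +0.000001-0.000000i)
  m=-6: (-0.000361-0.000234i) × (-0.057068+0.165344i) = +0.000059-0.000046i  (running Σ = +0.000061-0.000047i)
  m=-5: (+0.003305-0.002108i) × (+0.320811-0.178793i) = +0.000683-0.001267i  (running Σ = +0.000744-0.001314i)
  m=-4: (+0.003497+0.024818i) × (-0.438672-0.098816i) = +0.000918-0.011232i  (running Σ = +0.001662-0.012546i)
  m=-3: (-0.109410-0.032376i) × (+0.114850+0.161139i) = -0.007349-0.021349i  (running Σ = -0.005686-0.033895i)
  m=-2: (+0.231741-0.266686i) × (-0.028490+0.256122i) = +0.061702+0.066952i  (running Σ = +0.056015+0.033057i)
  m=-1: (+0.264923+0.581181i) × (+0.244059-0.218416i) = +0.191596+0.083979i  (running Σ = +0.247612+0.117036i)
  m=0: (-0.317451-0.000000i) × (+0.167498+0.000000i) = -0.053172-0.000000i  (running Σ = +0.194439+0.117036i)
  m=1: (-0.264923+0.581181i) × (-0.244059-0.218416i) = +0.191596-0.083979i  (running Σ = +0.386035+0.033057i)
  m=2: (+0.231741+0.266686i) × (-0.028490-0.256122i) = +0.061702-0.066952i  (running Σ = +0.447737-0.033895i)
  m=3: (+0.109410-0.032376i) × (-0.114850+0.161139i) = -0.007349+0.021349i  (running Σ = +0.440388-0.012546i)
  m=4: (+0.003497-0.024818i) × (-0.438672+0.098816i) = +0.000918+0.011232i  (running Σ = +0.441307-0.001314i)
  m=5: (-0.003305-0.002108i) × (-0.320811-0.178793i) = +0.000683+0.001267i  (running Σ = +0.441990-0.000047i)
  m=6: (-0.000361+0.000234i) × (-0.057068-0.165344i) = +0.000059+0.000046i  (running Σ = +0.442050-0.000000i)
  m=7: (+0.000004+0.000029i) × (+0.018522-0.044095i) = +0.000001+0.000000i  (running Σ = +0.442051+0.000000i)
Accumulated sum +0.442051+0.000000i; after 4π/(2l+1) scaling, +0.370332+0.000000i ⇒ P_7 = 0.370332

0.370332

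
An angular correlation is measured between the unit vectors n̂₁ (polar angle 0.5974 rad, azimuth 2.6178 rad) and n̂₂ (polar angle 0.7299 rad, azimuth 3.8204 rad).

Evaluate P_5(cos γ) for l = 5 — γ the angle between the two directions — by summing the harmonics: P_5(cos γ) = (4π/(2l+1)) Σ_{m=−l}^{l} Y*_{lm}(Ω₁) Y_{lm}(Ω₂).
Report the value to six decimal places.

Term-by-term m-sum for l=5 (normalisation 4π/11 = 1.142397):
  m=-5: Y*=+0.022647+0.013046i  Y=+0.059240-0.015281i  product +0.001541+0.000427i
  m=-4: Y*=-0.060823-0.105160i  Y=-0.196869-0.089423i  product +0.002570+0.026142i
  m=-3: Y*=+0.000185+0.317227i  Y=+0.184121+0.366429i  product -0.116207+0.058476i
  m=-2: Y*=+0.232781-0.403549i  Y=+0.079145-0.365614i  product -0.129120-0.117047i
  m=-1: Y*=-0.193925+0.112013i  Y=+0.049516-0.039944i  product -0.005128+0.013293i
  m=+0: Y*=-0.329878-0.000000i  Y=-0.387361+0.000000i  product +0.127782+0.000000i
  m=+1: Y*=+0.193925+0.112013i  Y=-0.049516-0.039944i  product -0.005128-0.013293i
  m=+2: Y*=+0.232781+0.403549i  Y=+0.079145+0.365614i  product -0.129120+0.117047i
  m=+3: Y*=-0.000185+0.317227i  Y=-0.184121+0.366429i  product -0.116207-0.058476i
  m=+4: Y*=-0.060823+0.105160i  Y=-0.196869+0.089423i  product +0.002570-0.026142i
  m=+5: Y*=-0.022647+0.013046i  Y=-0.059240-0.015281i  product +0.001541-0.000427i
Total Σ_m = -0.364906-0.000000i. Multiply by 1.142397: -0.416867-0.000000i. P_5(cos γ) = -0.416867

-0.416867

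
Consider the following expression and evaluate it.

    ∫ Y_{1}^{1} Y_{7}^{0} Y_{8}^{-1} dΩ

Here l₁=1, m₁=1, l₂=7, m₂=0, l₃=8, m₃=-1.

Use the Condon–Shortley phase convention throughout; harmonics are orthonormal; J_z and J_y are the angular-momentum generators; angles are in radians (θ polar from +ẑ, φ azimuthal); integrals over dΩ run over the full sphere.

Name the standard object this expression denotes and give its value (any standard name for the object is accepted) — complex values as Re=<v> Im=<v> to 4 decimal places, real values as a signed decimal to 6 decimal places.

Gaunt coefficient, -0.183585

This is a Gaunt coefficient — the integral of a triple product of spherical harmonics over the sphere.
Checks pass: Σm=0; 16 even; l₃=8∈[6,8].
(2·1+1)(2·7+1)(2·8+1) = 765
Δ: 0! 2! 14! / 17! → 1/2040
sum: t=0:+1/25401600 = 1/25401600
3j²(1 7 8; 0 0 0) = Δ·Π!·Σ² = 8/255  (sign +1)
sum: t=0:+1/50803200 = 1/50803200
3j²(1 7 8; 1 0 -1) = Δ·Π!·Σ² = 3/170  (sign -1)
combine: 4πI² = 765·8/255·3/170 = 36/85
take √, sign -1: I = -0.18358486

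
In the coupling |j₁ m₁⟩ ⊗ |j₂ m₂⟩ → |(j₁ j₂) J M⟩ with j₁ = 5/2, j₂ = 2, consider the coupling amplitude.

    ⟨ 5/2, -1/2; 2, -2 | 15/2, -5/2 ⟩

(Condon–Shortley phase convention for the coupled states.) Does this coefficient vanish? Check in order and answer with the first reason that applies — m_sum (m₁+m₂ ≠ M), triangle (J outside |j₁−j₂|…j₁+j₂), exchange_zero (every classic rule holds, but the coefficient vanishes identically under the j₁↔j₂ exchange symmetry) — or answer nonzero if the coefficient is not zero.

triangle

m-sum: m₁+m₂ = -1/2+(-2) = -5/2, M = -5/2  ✓
triangle: need |j₁−j₂| ≤ J ≤ j₁+j₂, i.e. J ∈ [1/2, 9/2]; J = 15/2 is outside ✗ ⇒ coefficient is 0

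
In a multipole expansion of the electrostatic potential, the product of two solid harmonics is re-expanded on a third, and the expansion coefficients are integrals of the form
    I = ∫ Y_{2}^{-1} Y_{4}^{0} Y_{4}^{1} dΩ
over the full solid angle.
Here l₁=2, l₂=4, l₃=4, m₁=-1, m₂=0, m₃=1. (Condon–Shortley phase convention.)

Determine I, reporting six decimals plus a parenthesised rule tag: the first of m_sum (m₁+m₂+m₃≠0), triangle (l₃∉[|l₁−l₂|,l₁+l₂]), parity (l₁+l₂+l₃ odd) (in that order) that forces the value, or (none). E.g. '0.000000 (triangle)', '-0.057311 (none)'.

-0.044869 (none)

Checks pass: Σm=0; 10 even; l₃=4∈[2,6].
(2·2+1)(2·4+1)(2·4+1) = 405
Δ: 2! 2! 6! / 11! → 1/13860
sum: t=0:+1/192 t=1:−1/36 t=2:+1/192 = -5/288
3j²(2 4 4; 0 0 0) = Δ·Π!·Σ² = 20/693  (sign -1)
sum: t=1:−1/72 t=2:+1/96 = -1/288
3j²(2 4 4; -1 0 1) = Δ·Π!·Σ² = 1/462  (sign +1)
combine: 4πI² = 405·20/693·1/462 = 150/5929
take √, sign -1: I = -0.04486937
No selection rule forces the value: the integral is nonzero (none).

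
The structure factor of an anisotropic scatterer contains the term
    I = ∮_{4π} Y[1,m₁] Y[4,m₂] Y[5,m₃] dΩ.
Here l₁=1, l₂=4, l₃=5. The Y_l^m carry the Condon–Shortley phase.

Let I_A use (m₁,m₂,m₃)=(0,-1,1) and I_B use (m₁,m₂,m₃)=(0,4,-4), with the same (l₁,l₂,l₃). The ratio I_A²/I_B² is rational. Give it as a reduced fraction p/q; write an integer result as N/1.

Shared (l₁,l₂,l₃)=(1,4,5): N and (l;000)² cancel in I_A²/I_B².
A: Δ = 0!·2!·8!/11! = 1/495; Racah Σ t=0..0: t=0:+1/720 = 1/720; ⇒ 3j(1 4 5; 0 -1 1)² = 8/165, sgn +1
B: Δ = 0!·2!·8!/11! = 1/495; Racah Σ t=0..0: t=0:+1/40320 = 1/40320; ⇒ 3j(1 4 5; 0 4 -4)² = 1/55, sgn -1
I_A²/I_B² = (8/165)/(1/55) = 8/3

8/3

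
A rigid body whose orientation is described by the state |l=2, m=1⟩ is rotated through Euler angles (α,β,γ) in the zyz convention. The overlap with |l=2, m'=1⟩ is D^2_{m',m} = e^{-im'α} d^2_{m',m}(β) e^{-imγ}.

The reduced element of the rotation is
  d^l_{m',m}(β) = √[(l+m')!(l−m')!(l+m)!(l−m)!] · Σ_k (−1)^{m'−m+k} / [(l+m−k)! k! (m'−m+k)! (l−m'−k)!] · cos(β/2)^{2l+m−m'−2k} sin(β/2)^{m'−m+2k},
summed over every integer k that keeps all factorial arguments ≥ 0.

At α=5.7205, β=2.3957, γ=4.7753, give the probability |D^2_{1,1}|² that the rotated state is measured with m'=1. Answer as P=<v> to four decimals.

Split into d^2_{1,1}(β=2.3957) × two z-phases.
c=cos(2.395700/2)=0.364361, s=sin(2.395700/2)=0.931258; N=√[6·1·6·1]=6.000000
k∈{0,1} keeps every argument non-negative
  k=0: (−1)^0·6.0000/(6)·0.3644^4·0.9313^0 = +0.017625
  k=1: (−1)^1·6.0000/(2)·0.3644^2·0.9313^2 = -0.345402
d^2_{1,1}(2.3957) = +0.017625 -0.345402 = -0.327777
|D^2_{1,1}|² = |d^2_{1,1}(β)|² = (-0.327777)² = 0.107438 (the z-rotation phases have unit modulus)

P=0.1074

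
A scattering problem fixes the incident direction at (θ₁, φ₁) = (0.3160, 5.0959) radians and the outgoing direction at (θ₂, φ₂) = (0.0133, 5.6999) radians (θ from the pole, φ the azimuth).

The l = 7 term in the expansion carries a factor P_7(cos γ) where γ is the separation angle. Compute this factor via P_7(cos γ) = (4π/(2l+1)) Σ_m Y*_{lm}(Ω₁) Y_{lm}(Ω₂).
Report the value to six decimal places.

Term-by-term m-sum for l=7 (normalisation 4π/15 = 0.837758):
  term(m=-7) = (-0.000000, 0.000000)   from Y*(Ω₁)=(-0.000062, -0.000126), Y(Ω₂)=(-0.000000, -0.000000)
  term(m=-6) = (-0.000000, 0.000000)   from Y*(Ω₁)=(0.001069, -0.001193), Y(Ω₂)=(-0.000000, -0.000000)
  term(m=-5) = (-0.000000, -0.000000)   from Y*(Ω₁)=(0.010747, 0.003884), Y(Ω₂)=(-0.000000, 0.000000)
  term(m=-4) = (-0.000000, -0.000000)   from Y*(Ω₁)=(0.002090, 0.056851), Y(Ω₂)=(-0.000000, 0.000000)
  term(m=-3) = (-0.000001, -0.000004)   from Y*(Ω₁)=(-0.182152, 0.081401), Y(Ω₂)=(-0.000004, 0.000020)
  term(m=-2) = (0.000219, -0.000576)   from Y*(Ω₁)=(-0.334370, -0.322302), Y(Ω₂)=(0.000522, 0.001220)
  term(m=-1) = (0.025977, -0.017925)   from Y*(Ω₁)=(0.217472, -0.538979), Y(Ω₂)=(0.045325, 0.029908)
  term(m=+0) = (0.020749, 0.000000)   from Y*(Ω₁)=(0.019038, -0.000000), Y(Ω₂)=(1.089844, 0.000000)
  term(m=+1) = (0.025977, 0.017925)   from Y*(Ω₁)=(-0.217472, -0.538979), Y(Ω₂)=(-0.045325, 0.029908)
  term(m=+2) = (0.000219, 0.000576)   from Y*(Ω₁)=(-0.334370, 0.322302), Y(Ω₂)=(0.000522, -0.001220)
  term(m=+3) = (-0.000001, 0.000004)   from Y*(Ω₁)=(0.182152, 0.081401), Y(Ω₂)=(0.000004, 0.000020)
  term(m=+4) = (-0.000000, 0.000000)   from Y*(Ω₁)=(0.002090, -0.056851), Y(Ω₂)=(-0.000000, -0.000000)
  term(m=+5) = (-0.000000, 0.000000)   from Y*(Ω₁)=(-0.010747, 0.003884), Y(Ω₂)=(0.000000, 0.000000)
  term(m=+6) = (-0.000000, -0.000000)   from Y*(Ω₁)=(0.001069, 0.001193), Y(Ω₂)=(-0.000000, 0.000000)
  term(m=+7) = (-0.000000, -0.000000)   from Y*(Ω₁)=(0.000062, -0.000126), Y(Ω₂)=(0.000000, -0.000000)
Accumulated sum (0.073138, -0.000000); after 4π/(2l+1) scaling, (0.061272, -0.000000) ⇒ P_7 = 0.061272

0.061272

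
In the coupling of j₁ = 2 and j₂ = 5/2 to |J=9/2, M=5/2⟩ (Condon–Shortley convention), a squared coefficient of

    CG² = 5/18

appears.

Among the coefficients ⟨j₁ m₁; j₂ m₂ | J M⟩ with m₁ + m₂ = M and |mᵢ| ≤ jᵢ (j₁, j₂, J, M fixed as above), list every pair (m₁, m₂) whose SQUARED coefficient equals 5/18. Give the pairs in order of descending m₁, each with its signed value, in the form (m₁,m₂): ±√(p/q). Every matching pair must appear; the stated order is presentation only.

Admissible pairs with m₁+m₂ = M = 5/2: (0,5/2), (1,3/2), (2,1/2)
  (m₁,m₂)=(2,1/2): CG² = 5/18, CG = +√(5/18)   ← matches the target
  (m₁,m₂)=(1,3/2): CG² = 5/9, CG = +√(5/9)
  (m₁,m₂)=(0,5/2): CG² = 1/6, CG = +√(1/6)
Pairs with CG² = 5/18: (2,1/2): +√(5/18)

(2,1/2): +√(5/18)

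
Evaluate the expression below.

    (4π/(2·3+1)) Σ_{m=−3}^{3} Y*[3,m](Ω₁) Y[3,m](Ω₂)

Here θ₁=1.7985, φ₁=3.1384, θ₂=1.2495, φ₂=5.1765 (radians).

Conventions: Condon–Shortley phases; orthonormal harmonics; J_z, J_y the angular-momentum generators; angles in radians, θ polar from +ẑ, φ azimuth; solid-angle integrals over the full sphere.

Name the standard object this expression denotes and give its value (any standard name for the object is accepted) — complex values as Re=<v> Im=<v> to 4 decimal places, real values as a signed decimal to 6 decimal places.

Legendre polynomial (addition theorem), +0.441555

This sum is the spherical-harmonic addition theorem: it equals the Legendre polynomial P_l(cos γ) of the angle γ between the two directions.
Expand P_3 via completeness: Σ_{m} conj(Y_{3,m}) at Ω₁ times Y_{3,m} at Ω₂ —
  term(m=-3) = (0.135520, 0.023107)   from Y*(Ω₁)=(-0.385724, 0.003695), Y(Ω₂)=(-0.350733, -0.063266)
  term(m=-2) = (0.037796, -0.051171)   from Y*(Ω₁)=(-0.218943, 0.001398), Y(Ω₂)=(-0.174117, 0.232604)
  term(m=-1) = (-0.016249, -0.032203)   from Y*(Ω₁)=(0.234618, -0.000749), Y(Ω₂)=(-0.068818, -0.137476)
  term(m=+0) = (-0.068171, 0.000000)   from Y*(Ω₁)=(0.231259, -0.000000), Y(Ω₂)=(-0.294780, 0.000000)
  term(m=+1) = (-0.016249, 0.032203)   from Y*(Ω₁)=(-0.234618, -0.000749), Y(Ω₂)=(0.068818, -0.137476)
  term(m=+2) = (0.037796, 0.051171)   from Y*(Ω₁)=(-0.218943, -0.001398), Y(Ω₂)=(-0.174117, -0.232604)
  term(m=+3) = (0.135520, -0.023107)   from Y*(Ω₁)=(0.385724, 0.003695), Y(Ω₂)=(0.350733, -0.063266)
Accumulated sum (0.245965, 0.000000); after 4π/(2l+1) scaling, (0.441555, 0.000000) ⇒ P_3 = 0.441555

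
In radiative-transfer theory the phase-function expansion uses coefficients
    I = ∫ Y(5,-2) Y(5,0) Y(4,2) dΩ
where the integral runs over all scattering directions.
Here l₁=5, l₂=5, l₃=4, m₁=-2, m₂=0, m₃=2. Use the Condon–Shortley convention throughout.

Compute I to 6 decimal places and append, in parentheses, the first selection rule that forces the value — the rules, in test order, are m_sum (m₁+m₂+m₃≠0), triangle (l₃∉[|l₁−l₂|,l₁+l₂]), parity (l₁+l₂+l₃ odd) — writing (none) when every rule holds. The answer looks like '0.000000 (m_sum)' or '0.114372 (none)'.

Checks pass: Σm=0; 14 even; l₃=4∈[0,10].
(2·5+1)(2·5+1)(2·4+1) = 1089
Δ: 6! 4! 4! / 15! → 1/3153150
sum: t=1:−1/69120 t=2:+1/1728 t=3:−1/576 t=4:+1/1728 t=5:−1/69120 = -7/11520
3j²(5 5 4; 0 0 0) = Δ·Π!·Σ² = 2/143  (sign -1)
sum: t=3:−1/3456 t=4:+1/1728 t=5:−1/11520 = 7/34560
3j²(5 5 4; -2 0 2) = Δ·Π!·Σ² = 7/858  (sign +1)
combine: 4πI² = 1089·2/143·7/858 = 21/169
take √, sign -1: I = -0.09944006
No selection rule forces the value: the integral is nonzero (none).

-0.099440 (none)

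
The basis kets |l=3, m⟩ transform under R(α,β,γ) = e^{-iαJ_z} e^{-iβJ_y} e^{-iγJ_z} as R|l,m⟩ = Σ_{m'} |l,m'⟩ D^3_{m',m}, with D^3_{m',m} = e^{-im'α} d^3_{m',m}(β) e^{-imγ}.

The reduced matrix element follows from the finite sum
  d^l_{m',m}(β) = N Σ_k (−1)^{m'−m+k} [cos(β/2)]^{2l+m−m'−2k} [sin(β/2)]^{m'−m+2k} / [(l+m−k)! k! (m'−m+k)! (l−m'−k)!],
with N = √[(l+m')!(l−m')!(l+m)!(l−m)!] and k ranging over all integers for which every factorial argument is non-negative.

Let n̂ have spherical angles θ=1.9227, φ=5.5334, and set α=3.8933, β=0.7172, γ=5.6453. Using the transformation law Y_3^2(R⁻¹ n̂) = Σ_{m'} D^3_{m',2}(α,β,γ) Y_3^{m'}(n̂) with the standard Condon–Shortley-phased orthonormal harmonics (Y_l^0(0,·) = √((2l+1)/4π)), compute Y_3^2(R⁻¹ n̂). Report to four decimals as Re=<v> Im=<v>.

Need the full column D^3_{m',2} for m'=−3..3 at α=3.8933, β=0.7172, γ=5.6453.
cos(β/2)=0.936389, sin(β/2)=0.350964
d^3_{-3,2}: single k=5 term ⇒ +0.012214;  D = +0.011300+0.004636i
d^3_{-2,2}: k∈[4..5] ⇒ +0.066517 -0.001869 = +0.064648;  D = -0.060449+0.022919i
d^3_{-1,2}: k∈[3..4] ⇒ +0.224484 -0.015768 = +0.208716;  D = +0.092038-0.187327i
d^3_{0,2}: k∈[2..3] ⇒ +0.518693 -0.072865 = +0.445827;  D = +0.129631+0.426565i
d^3_{1,2}: k∈[1..2] ⇒ +0.798995 -0.224484 = +0.574511;  D = -0.497407-0.287486i
d^3_{2,2}: k∈[0..1] ⇒ +0.674121 -0.473500 = +0.200622;  D = +0.195446-0.045277i
d^3_{3,2}: single k=0 term ⇒ -0.618899;  D = +0.345074-0.513770i
Y_3^{m'}(θ=1.9227,φ=5.5334) and Σ D·Y over m':
  (+0.0113+0.0046i)·(-0.2166+0.2687i)  (-0.0604+0.0229i)·(-0.0221-0.3096i)  (+0.0920-0.1873i)·(-0.0901-0.0839i)  (+0.1296+0.4266i)·(+0.3095+0.0000i)  (-0.4974-0.2875i)·(+0.0901-0.0839i)  (+0.1954-0.0453i)·(-0.0221+0.3096i)  (+0.3451-0.5138i)·(+0.2166+0.2687i)
Y_3^2(R⁻¹ n̂) = +0.174365+0.220179i

Re=0.1744 Im=0.2202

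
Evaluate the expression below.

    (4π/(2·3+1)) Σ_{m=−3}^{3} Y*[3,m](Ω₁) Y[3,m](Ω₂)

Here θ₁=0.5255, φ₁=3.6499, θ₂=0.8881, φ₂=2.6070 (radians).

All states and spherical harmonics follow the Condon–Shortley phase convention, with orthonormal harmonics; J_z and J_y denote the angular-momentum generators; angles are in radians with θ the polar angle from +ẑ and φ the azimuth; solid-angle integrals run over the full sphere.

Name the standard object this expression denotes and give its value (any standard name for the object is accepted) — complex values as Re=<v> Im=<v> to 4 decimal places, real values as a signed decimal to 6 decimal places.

This sum is the spherical-harmonic addition theorem: it equals the Legendre polynomial P_l(cos γ) of the angle γ between the two directions.
Expand P_3 via completeness: Σ_{m} conj(Y_{3,m}) at Ω₁ times Y_{3,m} at Ω₂ —
  m=-3: (-0.002415-0.052614i) × (+0.006426-0.194763i) = -0.010263+0.000132i  (running Σ = -0.010263+0.000132i)
  m=-2: (+0.117080+0.189182i) × (+0.186629+0.340318i) = -0.042532+0.075151i  (running Σ = -0.052794+0.075283i)
  m=-1: (-0.388301-0.216337i) × (-0.213625-0.126488i) = +0.055587+0.095330i  (running Σ = +0.002792+0.170614i)
  m=0: (+0.239458-0.000000i) × (-0.237764+0.000000i) = -0.056935+0.000000i  (running Σ = -0.054142+0.170614i)
  m=1: (+0.388301-0.216337i) × (+0.213625-0.126488i) = +0.055587-0.095330i  (running Σ = +0.001444+0.075283i)
  m=2: (+0.117080-0.189182i) × (+0.186629-0.340318i) = -0.042532-0.075151i  (running Σ = -0.041087+0.000132i)
  m=3: (+0.002415-0.052614i) × (-0.006426-0.194763i) = -0.010263-0.000132i  (running Σ = -0.051350+0.000000i)
Accumulated sum -0.051350+0.000000i; after 4π/(2l+1) scaling, -0.092183+0.000000i ⇒ P_3 = -0.092183

Legendre polynomial (addition theorem), -0.092183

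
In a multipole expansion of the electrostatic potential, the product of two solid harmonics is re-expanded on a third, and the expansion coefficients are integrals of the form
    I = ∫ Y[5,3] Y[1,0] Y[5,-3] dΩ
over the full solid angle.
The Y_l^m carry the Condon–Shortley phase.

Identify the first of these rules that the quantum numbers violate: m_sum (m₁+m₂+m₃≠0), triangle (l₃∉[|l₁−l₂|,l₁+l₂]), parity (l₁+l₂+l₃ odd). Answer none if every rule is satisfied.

azimuthal sum: 3 + 0 − 3 = 0  ✓
4 ≤ 5 ≤ 6 (triangle on l)  ✓
L = 5 + 1 + 5 = 11 (odd)  ✗

parity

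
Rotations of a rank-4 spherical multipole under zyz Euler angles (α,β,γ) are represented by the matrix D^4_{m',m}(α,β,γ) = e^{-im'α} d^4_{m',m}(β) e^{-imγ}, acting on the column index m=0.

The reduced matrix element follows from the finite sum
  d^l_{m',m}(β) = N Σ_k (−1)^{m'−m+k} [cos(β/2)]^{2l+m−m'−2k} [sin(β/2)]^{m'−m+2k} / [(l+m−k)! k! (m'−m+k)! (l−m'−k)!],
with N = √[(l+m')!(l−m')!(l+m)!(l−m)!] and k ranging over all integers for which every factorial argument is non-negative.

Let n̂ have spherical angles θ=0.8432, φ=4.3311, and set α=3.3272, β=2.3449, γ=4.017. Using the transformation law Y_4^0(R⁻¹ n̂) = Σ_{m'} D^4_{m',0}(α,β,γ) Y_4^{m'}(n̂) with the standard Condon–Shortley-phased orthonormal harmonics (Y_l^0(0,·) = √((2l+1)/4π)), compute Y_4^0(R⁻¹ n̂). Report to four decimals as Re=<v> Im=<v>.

Need the full column D^4_{m',0} for m'=−4..4 at α=3.3272, β=2.3449, γ=4.0170.
cos(β/2)=0.387895, sin(β/2)=0.921704
d^4_{-4,0}: single k=4 term ⇒ +0.136700;  D = +0.100725+0.092420i
d^4_{-3,0}: k∈[3..4] ⇒ +0.081359 -0.459369 = -0.378010;  D = +0.320908+0.199775i
d^4_{-2,0}: k∈[2..4] ⇒ +0.027453 -0.413343 +0.875179 = +0.489289;  D = +0.455962+0.177488i
d^4_{-1,0}: k∈[1..4] ⇒ +0.005446 -0.184506 +1.041752 -0.980321 = -0.117628;  D = +0.115607+0.021707i
d^4_{0,0}: k∈[0..4] ⇒ +0.000513 -0.046300 +0.588197 -1.476031 +0.520872 = -0.412750;  D = -0.412750+0.000000i
d^4_{1,0}: k∈[0..3] ⇒ -0.005446 +0.184506 -1.041752 +0.980321 = +0.117628;  D = -0.115607+0.021707i
d^4_{2,0}: k∈[0..2] ⇒ +0.027453 -0.413343 +0.875179 = +0.489289;  D = +0.455962-0.177488i
d^4_{3,0}: k∈[0..1] ⇒ -0.081359 +0.459369 = +0.378010;  D = -0.320908+0.199775i
d^4_{4,0}: single k=0 term ⇒ +0.136700;  D = +0.100725-0.092420i
Y_4^{m'}(θ=0.8432,φ=4.3311) and Σ D·Y over m':
  (+0.1007+0.0924i)·(+0.0063+0.1375i)  (+0.3209+0.1998i)·(+0.3156-0.1436i)  (+0.4560+0.1775i)·(-0.2828-0.2701i)  (+0.1156+0.0217i)·(-0.0084+0.0210i)  (-0.4128+0.0000i)·(-0.3620+0.0000i)  (-0.1156+0.0217i)·(+0.0084+0.0210i)  (+0.4560-0.1775i)·(-0.2828+0.2701i)  (-0.3209+0.1998i)·(-0.3156-0.1436i)  (+0.1007-0.0924i)·(+0.0063-0.1375i)
Y_4^0(R⁻¹ n̂) = +0.220331-0.000000i

Re=0.2203 Im=0.0000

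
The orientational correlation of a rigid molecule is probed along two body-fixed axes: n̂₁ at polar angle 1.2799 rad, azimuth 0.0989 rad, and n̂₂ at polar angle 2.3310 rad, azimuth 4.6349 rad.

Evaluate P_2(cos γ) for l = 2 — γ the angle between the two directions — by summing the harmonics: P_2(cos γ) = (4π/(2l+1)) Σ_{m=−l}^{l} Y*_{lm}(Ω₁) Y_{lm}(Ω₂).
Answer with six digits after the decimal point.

-0.346921

Term-by-term m-sum for l=2 (normalisation 4π/5 = 2.513274):
  term(m=-2) = -0.06749 - 0.02485j   from Y*(Ω₁)=0.34759 + 0.06966j, Y(Ω₂)=-0.20043 - 0.03131j
  term(m=-1) = 0.01437 - 0.08062j   from Y*(Ω₁)=0.21123 + 0.02096j, Y(Ω₂)=0.02986 - 0.38463j
  term(m=+0) = -0.03180 + 0.00000j   from Y*(Ω₁)=-0.23756 + 0.00000j, Y(Ω₂)=0.13387 + 0.00000j
  term(m=+1) = 0.01437 + 0.08062j   from Y*(Ω₁)=-0.21123 + 0.02096j, Y(Ω₂)=-0.02986 - 0.38463j
  term(m=+2) = -0.06749 + 0.02485j   from Y*(Ω₁)=0.34759 - 0.06966j, Y(Ω₂)=-0.20043 + 0.03131j
Total Σ_m = -0.13804 + 0.00000j. Multiply by 2.513274: -0.34692 + 0.00000j. P_2(cos γ) = -0.346921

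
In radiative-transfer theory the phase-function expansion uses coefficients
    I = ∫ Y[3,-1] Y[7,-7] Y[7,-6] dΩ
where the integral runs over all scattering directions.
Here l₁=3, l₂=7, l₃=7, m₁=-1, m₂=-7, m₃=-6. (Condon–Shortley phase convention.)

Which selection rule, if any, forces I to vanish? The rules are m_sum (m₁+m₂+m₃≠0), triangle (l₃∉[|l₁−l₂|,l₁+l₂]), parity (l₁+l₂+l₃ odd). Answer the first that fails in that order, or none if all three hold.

m_sum

m₁+m₂+m₃ = -1 − 7 − 6 = -14  ✗
triangle: |3−7|=4 ≤ l₃=7 ≤ 3+7=10
parity: l₁+l₂+l₃ = 17 is odd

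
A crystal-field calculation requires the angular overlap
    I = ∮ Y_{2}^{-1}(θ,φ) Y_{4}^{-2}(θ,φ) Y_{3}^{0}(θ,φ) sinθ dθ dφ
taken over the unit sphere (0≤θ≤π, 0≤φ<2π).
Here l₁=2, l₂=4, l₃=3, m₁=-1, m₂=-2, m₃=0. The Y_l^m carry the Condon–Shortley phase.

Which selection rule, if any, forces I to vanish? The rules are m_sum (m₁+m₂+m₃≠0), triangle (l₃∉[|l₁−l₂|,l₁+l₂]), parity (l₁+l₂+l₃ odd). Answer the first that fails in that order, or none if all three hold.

m_sum

azimuthal sum: -1 − 2 + 0 = -3  ✗
2 ≤ 3 ≤ 6 (triangle on l)
L = 2 + 4 + 3 = 9 (odd)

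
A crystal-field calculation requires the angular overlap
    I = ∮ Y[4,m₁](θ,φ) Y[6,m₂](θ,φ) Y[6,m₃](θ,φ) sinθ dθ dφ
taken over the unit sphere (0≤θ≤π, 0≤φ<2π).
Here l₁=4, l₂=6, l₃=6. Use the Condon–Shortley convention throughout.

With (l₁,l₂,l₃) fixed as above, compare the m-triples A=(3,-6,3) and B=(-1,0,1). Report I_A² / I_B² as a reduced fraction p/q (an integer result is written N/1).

l's match ⇒ only the (l;m) 3-j factors differ between A and B.
A: triangle coeff Δ(4,6,6) = 1/15315300; Σ_t [0,0]: t=0:+1/5806080 = 1/5806080; (3j)²=9/884 [(4 6 6; 3 -6 3)], sign=-1
B: triangle coeff Δ(4,6,6) = 1/15315300; Σ_t [1,4]: t=1:−1/103680 t=2:+1/13824 t=3:−1/17280 t=4:+1/207360 = 1/103680; (3j)²=10/7293 [(4 6 6; -1 0 1)], sign=-1
I_A²/I_B² = (9/884)/(10/7293) = 297/40

297/40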